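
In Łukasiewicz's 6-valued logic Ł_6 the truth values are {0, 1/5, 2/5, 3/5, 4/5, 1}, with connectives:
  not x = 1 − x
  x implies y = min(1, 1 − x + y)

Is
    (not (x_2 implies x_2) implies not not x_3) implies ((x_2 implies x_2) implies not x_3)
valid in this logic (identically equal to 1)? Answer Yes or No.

No

Counterexample: take x_2 = 0, x_3 = 1/5.
x_2 implies x_2 = 0 implies 0 = 1
not (x_2 implies x_2) = not 1 = 0
not x_3 = not 1/5 = 4/5
not not x_3 = not 4/5 = 1/5
not (x_2 implies x_2) implies not not x_3 = 0 implies 1/5 = 1
x_2 implies x_2 = 0 implies 0 = 1
not x_3 = not 1/5 = 4/5
(x_2 implies x_2) implies not x_3 = 1 implies 4/5 = 4/5
(not (x_2 implies x_2) implies not not x_3) implies ((x_2 implies x_2) implies not x_3) = 1 implies 4/5 = 4/5
This gives 4/5 ≠ 1.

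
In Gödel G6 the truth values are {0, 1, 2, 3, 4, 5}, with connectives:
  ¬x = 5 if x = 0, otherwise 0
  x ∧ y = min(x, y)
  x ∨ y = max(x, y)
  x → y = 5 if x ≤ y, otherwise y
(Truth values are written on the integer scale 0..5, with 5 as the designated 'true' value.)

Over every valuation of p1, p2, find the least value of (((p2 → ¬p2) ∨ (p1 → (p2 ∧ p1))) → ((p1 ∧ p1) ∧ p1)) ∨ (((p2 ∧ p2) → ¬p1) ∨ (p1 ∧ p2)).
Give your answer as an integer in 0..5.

Take p1 = 1, p2 = 1:
¬p2 = ¬1 = 0
p2 → ¬p2 = 1 → 0 = 0
p2 ∧ p1 = 1 ∧ 1 = 1
p1 → (p2 ∧ p1) = 1 → 1 = 5
(p2 → ¬p2) ∨ (p1 → (p2 ∧ p1)) = 0 ∨ 5 = 5
p1 ∧ p1 = 1 ∧ 1 = 1
(p1 ∧ p1) ∧ p1 = 1 ∧ 1 = 1
((p2 → ¬p2) ∨ (p1 → (p2 ∧ p1))) → ((p1 ∧ p1) ∧ p1) = 5 → 1 = 1
p2 ∧ p2 = 1 ∧ 1 = 1
¬p1 = ¬1 = 0
(p2 ∧ p2) → ¬p1 = 1 → 0 = 0
p1 ∧ p2 = 1 ∧ 1 = 1
((p2 ∧ p2) → ¬p1) ∨ (p1 ∧ p2) = 0 ∨ 1 = 1
(((p2 → ¬p2) ∨ (p1 → (p2 ∧ p1))) → ((p1 ∧ p1) ∧ p1)) ∨ (((p2 ∧ p2) → ¬p1) ∨ (p1 ∧ p2)) = 1 ∨ 1 = 1
No assignment yields a value below 1, so this is the minimum.

1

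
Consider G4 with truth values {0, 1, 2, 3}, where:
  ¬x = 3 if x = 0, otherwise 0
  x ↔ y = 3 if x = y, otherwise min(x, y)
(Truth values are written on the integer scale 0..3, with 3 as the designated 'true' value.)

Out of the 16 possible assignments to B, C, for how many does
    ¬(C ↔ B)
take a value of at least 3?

6

B = 0, C = 0 ↦ 0  <
B = 0, C = 1 ↦ 3  ≥
B = 0, C = 2 ↦ 3  ≥
B = 0, C = 3 ↦ 3  ≥
B = 1, C = 0 ↦ 3  ≥
B = 1, C = 1 ↦ 0  <
B = 1, C = 2 ↦ 0  <
B = 1, C = 3 ↦ 0  <
B = 2, C = 0 ↦ 3  ≥
B = 2, C = 1 ↦ 0  <
B = 2, C = 2 ↦ 0  <
B = 2, C = 3 ↦ 0  <
B = 3, C = 0 ↦ 3  ≥
B = 3, C = 1 ↦ 0  <
B = 3, C = 2 ↦ 0  <
B = 3, C = 3 ↦ 0  <
So 6 of the 16 assignments meet the threshold.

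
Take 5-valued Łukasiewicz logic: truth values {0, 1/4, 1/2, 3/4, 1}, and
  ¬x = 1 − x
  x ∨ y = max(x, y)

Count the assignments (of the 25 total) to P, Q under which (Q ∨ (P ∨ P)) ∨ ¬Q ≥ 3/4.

value 1: 13 assignments (counts)
value 3/4: 9 assignments (counts)
value 1/2: 3 assignments
So 22 of the 25 assignments meet the threshold.

22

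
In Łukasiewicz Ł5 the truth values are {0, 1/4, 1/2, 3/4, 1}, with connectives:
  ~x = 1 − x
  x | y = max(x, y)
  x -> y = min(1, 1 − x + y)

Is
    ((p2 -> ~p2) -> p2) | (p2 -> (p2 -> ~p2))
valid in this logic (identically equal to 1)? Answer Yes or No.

Yes

p2 = 0 ↦ 1
p2 = 1/4 ↦ 1
p2 = 1/2 ↦ 1
p2 = 3/4 ↦ 1
p2 = 1 ↦ 1
Every assignment gives a value ≥ 1.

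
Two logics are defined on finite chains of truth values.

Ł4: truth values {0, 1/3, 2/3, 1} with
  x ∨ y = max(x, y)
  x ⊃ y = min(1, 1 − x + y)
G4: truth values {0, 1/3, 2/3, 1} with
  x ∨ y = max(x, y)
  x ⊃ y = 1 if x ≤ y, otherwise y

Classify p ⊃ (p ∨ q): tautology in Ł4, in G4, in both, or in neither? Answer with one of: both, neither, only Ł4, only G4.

both

In Ł4: every assignment gives 1 — tautology.
In G4: every assignment gives 1 — tautology.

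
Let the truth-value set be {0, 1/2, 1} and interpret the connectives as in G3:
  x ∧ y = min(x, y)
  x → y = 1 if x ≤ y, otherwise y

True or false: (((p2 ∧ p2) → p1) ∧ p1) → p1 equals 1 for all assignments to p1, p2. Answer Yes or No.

Yes

p1 = 0, p2 = 0 ↦ 1
p1 = 0, p2 = 1/2 ↦ 1
p1 = 0, p2 = 1 ↦ 1
p1 = 1/2, p2 = 0 ↦ 1
p1 = 1/2, p2 = 1/2 ↦ 1
p1 = 1/2, p2 = 1 ↦ 1
p1 = 1, p2 = 0 ↦ 1
p1 = 1, p2 = 1/2 ↦ 1
p1 = 1, p2 = 1 ↦ 1
Every assignment gives a value ≥ 1.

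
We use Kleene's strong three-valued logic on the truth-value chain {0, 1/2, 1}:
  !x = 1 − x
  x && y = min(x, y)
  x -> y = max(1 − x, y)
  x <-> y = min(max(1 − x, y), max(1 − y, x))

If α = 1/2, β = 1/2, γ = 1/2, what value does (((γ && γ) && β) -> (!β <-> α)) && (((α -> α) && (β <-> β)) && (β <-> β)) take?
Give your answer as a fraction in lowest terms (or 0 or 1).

1/2

γ && γ = 1/2 && 1/2 = 1/2
(γ && γ) && β = 1/2 && 1/2 = 1/2
!β = !1/2 = 1/2
!β <-> α = 1/2 <-> 1/2 = 1/2
((γ && γ) && β) -> (!β <-> α) = 1/2 -> 1/2 = 1/2
α -> α = 1/2 -> 1/2 = 1/2
β <-> β = 1/2 <-> 1/2 = 1/2
(α -> α) && (β <-> β) = 1/2 && 1/2 = 1/2
β <-> β = 1/2 <-> 1/2 = 1/2
((α -> α) && (β <-> β)) && (β <-> β) = 1/2 && 1/2 = 1/2
(((γ && γ) && β) -> (!β <-> α)) && (((α -> α) && (β <-> β)) && (β <-> β)) = 1/2 && 1/2 = 1/2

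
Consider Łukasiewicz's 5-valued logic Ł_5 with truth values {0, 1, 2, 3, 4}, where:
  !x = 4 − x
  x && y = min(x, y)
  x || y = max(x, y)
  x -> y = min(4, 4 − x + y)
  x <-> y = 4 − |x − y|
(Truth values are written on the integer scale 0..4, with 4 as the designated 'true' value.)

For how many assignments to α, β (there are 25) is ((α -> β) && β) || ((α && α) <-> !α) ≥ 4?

9

value 4: 9 assignments (counts)
value 3: 4 assignments
value 2: 8 assignments
value 1: 2 assignments
value 0: 2 assignments
So 9 of the 25 assignments meet the threshold.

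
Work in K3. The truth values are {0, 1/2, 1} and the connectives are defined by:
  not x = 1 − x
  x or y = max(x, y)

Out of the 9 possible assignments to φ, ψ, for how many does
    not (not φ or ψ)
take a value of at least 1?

φ = 0, ψ = 0 ↦ 0  <
φ = 0, ψ = 1/2 ↦ 0  <
φ = 0, ψ = 1 ↦ 0  <
φ = 1/2, ψ = 0 ↦ 1/2  <
φ = 1/2, ψ = 1/2 ↦ 1/2  <
φ = 1/2, ψ = 1 ↦ 0  <
φ = 1, ψ = 0 ↦ 1  ≥
φ = 1, ψ = 1/2 ↦ 1/2  <
φ = 1, ψ = 1 ↦ 0  <
So 1 of the 9 assignments meets the threshold.

1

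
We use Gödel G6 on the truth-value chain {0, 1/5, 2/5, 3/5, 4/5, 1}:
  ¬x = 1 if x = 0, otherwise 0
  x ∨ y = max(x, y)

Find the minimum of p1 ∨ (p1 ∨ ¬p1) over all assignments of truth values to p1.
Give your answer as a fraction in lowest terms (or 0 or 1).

1/5

Take p1 = 1/5:
¬p1 = ¬1/5 = 0
p1 ∨ ¬p1 = 1/5 ∨ 0 = 1/5
p1 ∨ (p1 ∨ ¬p1) = 1/5 ∨ 1/5 = 1/5
No assignment yields a value below 1/5, so this is the minimum.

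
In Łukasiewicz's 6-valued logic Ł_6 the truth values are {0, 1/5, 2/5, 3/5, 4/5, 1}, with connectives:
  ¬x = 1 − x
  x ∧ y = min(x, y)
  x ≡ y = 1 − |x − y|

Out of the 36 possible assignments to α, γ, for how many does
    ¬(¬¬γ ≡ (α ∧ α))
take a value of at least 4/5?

6

value 1: 2 assignments (counts)
value 4/5: 4 assignments (counts)
value 3/5: 6 assignments
value 2/5: 8 assignments
value 1/5: 10 assignments
value 0: 6 assignments
So 6 of the 36 assignments meet the threshold.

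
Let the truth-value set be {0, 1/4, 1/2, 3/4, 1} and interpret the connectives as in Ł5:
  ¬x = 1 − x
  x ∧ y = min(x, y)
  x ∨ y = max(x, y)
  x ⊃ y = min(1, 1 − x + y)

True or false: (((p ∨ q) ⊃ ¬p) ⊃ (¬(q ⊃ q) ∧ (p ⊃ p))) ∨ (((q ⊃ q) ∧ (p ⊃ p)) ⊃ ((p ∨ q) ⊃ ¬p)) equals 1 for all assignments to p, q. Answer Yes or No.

Counterexample: take p = 1/4, q = 1.
p ∨ q = 1/4 ∨ 1 = 1
¬p = ¬1/4 = 3/4
(p ∨ q) ⊃ ¬p = 1 ⊃ 3/4 = 3/4
q ⊃ q = 1 ⊃ 1 = 1
¬(q ⊃ q) = ¬1 = 0
p ⊃ p = 1/4 ⊃ 1/4 = 1
¬(q ⊃ q) ∧ (p ⊃ p) = 0 ∧ 1 = 0
((p ∨ q) ⊃ ¬p) ⊃ (¬(q ⊃ q) ∧ (p ⊃ p)) = 3/4 ⊃ 0 = 1/4
q ⊃ q = 1 ⊃ 1 = 1
p ⊃ p = 1/4 ⊃ 1/4 = 1
(q ⊃ q) ∧ (p ⊃ p) = 1 ∧ 1 = 1
p ∨ q = 1/4 ∨ 1 = 1
¬p = ¬1/4 = 3/4
(p ∨ q) ⊃ ¬p = 1 ⊃ 3/4 = 3/4
((q ⊃ q) ∧ (p ⊃ p)) ⊃ ((p ∨ q) ⊃ ¬p) = 1 ⊃ 3/4 = 3/4
(((p ∨ q) ⊃ ¬p) ⊃ (¬(q ⊃ q) ∧ (p ⊃ p))) ∨ (((q ⊃ q) ∧ (p ⊃ p)) ⊃ ((p ∨ q) ⊃ ¬p)) = 1/4 ∨ 3/4 = 3/4
This gives 3/4 ≠ 1.

No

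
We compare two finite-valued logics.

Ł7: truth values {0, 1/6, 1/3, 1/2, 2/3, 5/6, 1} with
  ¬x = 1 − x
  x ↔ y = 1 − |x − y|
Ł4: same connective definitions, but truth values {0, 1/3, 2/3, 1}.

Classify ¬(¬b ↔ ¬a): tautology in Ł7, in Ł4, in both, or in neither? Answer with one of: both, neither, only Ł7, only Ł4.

neither

In Ł7: at a = 0, b = 0 the value is 0 — not a tautology.
In Ł4: at a = 0, b = 0 the value is 0 — not a tautology.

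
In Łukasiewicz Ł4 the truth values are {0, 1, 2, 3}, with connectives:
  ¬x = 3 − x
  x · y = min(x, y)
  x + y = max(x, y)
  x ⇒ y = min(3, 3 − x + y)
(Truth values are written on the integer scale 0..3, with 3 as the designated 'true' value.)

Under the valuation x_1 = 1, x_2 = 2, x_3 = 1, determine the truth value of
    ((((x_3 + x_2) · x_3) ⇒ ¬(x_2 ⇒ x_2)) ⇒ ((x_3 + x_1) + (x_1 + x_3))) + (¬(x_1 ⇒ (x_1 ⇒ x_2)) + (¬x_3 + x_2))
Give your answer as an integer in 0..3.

2

x_3 + x_2 = 1 + 2 = 2
(x_3 + x_2) · x_3 = 2 · 1 = 1
x_2 ⇒ x_2 = 2 ⇒ 2 = 3
¬(x_2 ⇒ x_2) = ¬3 = 0
((x_3 + x_2) · x_3) ⇒ ¬(x_2 ⇒ x_2) = 1 ⇒ 0 = 2
x_3 + x_1 = 1 + 1 = 1
x_1 + x_3 = 1 + 1 = 1
(x_3 + x_1) + (x_1 + x_3) = 1 + 1 = 1
(((x_3 + x_2) · x_3) ⇒ ¬(x_2 ⇒ x_2)) ⇒ ((x_3 + x_1) + (x_1 + x_3)) = 2 ⇒ 1 = 2
x_1 ⇒ x_2 = 1 ⇒ 2 = 3
x_1 ⇒ (x_1 ⇒ x_2) = 1 ⇒ 3 = 3
¬(x_1 ⇒ (x_1 ⇒ x_2)) = ¬3 = 0
¬x_3 = ¬1 = 2
¬x_3 + x_2 = 2 + 2 = 2
¬(x_1 ⇒ (x_1 ⇒ x_2)) + (¬x_3 + x_2) = 0 + 2 = 2
((((x_3 + x_2) · x_3) ⇒ ¬(x_2 ⇒ x_2)) ⇒ ((x_3 + x_1) + (x_1 + x_3))) + (¬(x_1 ⇒ (x_1 ⇒ x_2)) + (¬x_3 + x_2)) = 2 + 2 = 2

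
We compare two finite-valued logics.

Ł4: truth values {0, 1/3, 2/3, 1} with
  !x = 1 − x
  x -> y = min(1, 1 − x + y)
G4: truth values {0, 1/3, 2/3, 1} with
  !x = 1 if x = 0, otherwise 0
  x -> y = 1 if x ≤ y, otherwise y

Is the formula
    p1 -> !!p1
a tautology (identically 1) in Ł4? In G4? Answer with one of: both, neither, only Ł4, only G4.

In Ł4: every assignment gives 1 — tautology.
In G4: every assignment gives 1 — tautology.

both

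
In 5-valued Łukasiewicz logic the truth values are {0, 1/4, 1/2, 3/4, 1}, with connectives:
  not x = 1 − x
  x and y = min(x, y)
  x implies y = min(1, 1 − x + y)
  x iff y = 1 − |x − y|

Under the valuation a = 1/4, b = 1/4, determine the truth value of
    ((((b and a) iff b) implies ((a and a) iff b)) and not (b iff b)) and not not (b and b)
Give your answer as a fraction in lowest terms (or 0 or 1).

0

b and a = 1/4 and 1/4 = 1/4
(b and a) iff b = 1/4 iff 1/4 = 1
a and a = 1/4 and 1/4 = 1/4
(a and a) iff b = 1/4 iff 1/4 = 1
((b and a) iff b) implies ((a and a) iff b) = 1 implies 1 = 1
b iff b = 1/4 iff 1/4 = 1
not (b iff b) = not 1 = 0
(((b and a) iff b) implies ((a and a) iff b)) and not (b iff b) = 1 and 0 = 0
b and b = 1/4 and 1/4 = 1/4
not (b and b) = not 1/4 = 3/4
not not (b and b) = not 3/4 = 1/4
((((b and a) iff b) implies ((a and a) iff b)) and not (b iff b)) and not not (b and b) = 0 and 1/4 = 0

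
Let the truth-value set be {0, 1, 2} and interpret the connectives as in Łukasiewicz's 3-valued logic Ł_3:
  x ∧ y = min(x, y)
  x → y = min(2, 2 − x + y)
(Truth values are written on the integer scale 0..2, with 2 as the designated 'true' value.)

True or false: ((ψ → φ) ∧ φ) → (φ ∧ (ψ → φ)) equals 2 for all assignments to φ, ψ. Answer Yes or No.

Yes

φ = 0, ψ = 0 ↦ 2
φ = 0, ψ = 1 ↦ 2
φ = 0, ψ = 2 ↦ 2
φ = 1, ψ = 0 ↦ 2
φ = 1, ψ = 1 ↦ 2
φ = 1, ψ = 2 ↦ 2
φ = 2, ψ = 0 ↦ 2
φ = 2, ψ = 1 ↦ 2
φ = 2, ψ = 2 ↦ 2
Every assignment gives a value ≥ 2.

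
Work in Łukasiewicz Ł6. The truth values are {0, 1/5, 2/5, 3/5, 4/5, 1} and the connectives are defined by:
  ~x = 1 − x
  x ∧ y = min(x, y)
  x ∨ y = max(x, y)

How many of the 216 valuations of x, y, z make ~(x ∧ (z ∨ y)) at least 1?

value 1: 41 assignments (counts)
value 4/5: 47 assignments
value 3/5: 47 assignments
value 2/5: 41 assignments
value 1/5: 29 assignments
value 0: 11 assignments
So 41 of the 216 assignments meet the threshold.

41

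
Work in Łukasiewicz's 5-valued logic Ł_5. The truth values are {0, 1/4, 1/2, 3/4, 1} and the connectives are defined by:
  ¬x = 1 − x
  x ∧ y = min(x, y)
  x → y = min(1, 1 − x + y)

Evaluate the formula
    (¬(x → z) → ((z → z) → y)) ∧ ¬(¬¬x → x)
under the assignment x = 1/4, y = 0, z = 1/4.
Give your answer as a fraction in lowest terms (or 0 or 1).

0

x → z = 1/4 → 1/4 = 1
¬(x → z) = ¬1 = 0
z → z = 1/4 → 1/4 = 1
(z → z) → y = 1 → 0 = 0
¬(x → z) → ((z → z) → y) = 0 → 0 = 1
¬x = ¬1/4 = 3/4
¬¬x = ¬3/4 = 1/4
¬¬x → x = 1/4 → 1/4 = 1
¬(¬¬x → x) = ¬1 = 0
(¬(x → z) → ((z → z) → y)) ∧ ¬(¬¬x → x) = 1 ∧ 0 = 0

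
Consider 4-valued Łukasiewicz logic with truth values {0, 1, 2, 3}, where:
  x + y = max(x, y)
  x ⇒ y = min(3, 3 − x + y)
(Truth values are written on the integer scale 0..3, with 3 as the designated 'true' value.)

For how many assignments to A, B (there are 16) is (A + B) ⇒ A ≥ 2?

A = 0, B = 0 ↦ 3  ≥
A = 0, B = 1 ↦ 2  ≥
A = 0, B = 2 ↦ 1  <
A = 0, B = 3 ↦ 0  <
A = 1, B = 0 ↦ 3  ≥
A = 1, B = 1 ↦ 3  ≥
A = 1, B = 2 ↦ 2  ≥
A = 1, B = 3 ↦ 1  <
A = 2, B = 0 ↦ 3  ≥
A = 2, B = 1 ↦ 3  ≥
A = 2, B = 2 ↦ 3  ≥
A = 2, B = 3 ↦ 2  ≥
A = 3, B = 0 ↦ 3  ≥
A = 3, B = 1 ↦ 3  ≥
A = 3, B = 2 ↦ 3  ≥
A = 3, B = 3 ↦ 3  ≥
So 13 of the 16 assignments meet the threshold.

13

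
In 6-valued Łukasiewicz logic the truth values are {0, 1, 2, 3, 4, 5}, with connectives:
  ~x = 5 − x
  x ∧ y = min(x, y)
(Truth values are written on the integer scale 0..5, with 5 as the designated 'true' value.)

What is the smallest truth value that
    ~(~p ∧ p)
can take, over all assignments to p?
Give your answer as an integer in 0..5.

Take p = 2:
~p = ~2 = 3
~p ∧ p = 3 ∧ 2 = 2
~(~p ∧ p) = ~2 = 3
No assignment yields a value below 3, so this is the minimum.

3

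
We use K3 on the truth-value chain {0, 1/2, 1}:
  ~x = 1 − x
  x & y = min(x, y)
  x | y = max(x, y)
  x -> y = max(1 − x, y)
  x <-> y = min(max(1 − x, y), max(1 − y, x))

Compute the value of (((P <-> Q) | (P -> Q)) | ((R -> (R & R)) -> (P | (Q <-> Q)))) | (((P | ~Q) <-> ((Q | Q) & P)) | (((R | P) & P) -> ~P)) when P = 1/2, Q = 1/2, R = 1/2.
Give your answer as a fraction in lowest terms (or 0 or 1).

1/2

P <-> Q = 1/2 <-> 1/2 = 1/2
P -> Q = 1/2 -> 1/2 = 1/2
(P <-> Q) | (P -> Q) = 1/2 | 1/2 = 1/2
R & R = 1/2 & 1/2 = 1/2
R -> (R & R) = 1/2 -> 1/2 = 1/2
Q <-> Q = 1/2 <-> 1/2 = 1/2
P | (Q <-> Q) = 1/2 | 1/2 = 1/2
(R -> (R & R)) -> (P | (Q <-> Q)) = 1/2 -> 1/2 = 1/2
((P <-> Q) | (P -> Q)) | ((R -> (R & R)) -> (P | (Q <-> Q))) = 1/2 | 1/2 = 1/2
~Q = ~1/2 = 1/2
P | ~Q = 1/2 | 1/2 = 1/2
Q | Q = 1/2 | 1/2 = 1/2
(Q | Q) & P = 1/2 & 1/2 = 1/2
(P | ~Q) <-> ((Q | Q) & P) = 1/2 <-> 1/2 = 1/2
R | P = 1/2 | 1/2 = 1/2
(R | P) & P = 1/2 & 1/2 = 1/2
~P = ~1/2 = 1/2
((R | P) & P) -> ~P = 1/2 -> 1/2 = 1/2
((P | ~Q) <-> ((Q | Q) & P)) | (((R | P) & P) -> ~P) = 1/2 | 1/2 = 1/2
(((P <-> Q) | (P -> Q)) | ((R -> (R & R)) -> (P | (Q <-> Q)))) | (((P | ~Q) <-> ((Q | Q) & P)) | (((R | P) & P) -> ~P)) = 1/2 | 1/2 = 1/2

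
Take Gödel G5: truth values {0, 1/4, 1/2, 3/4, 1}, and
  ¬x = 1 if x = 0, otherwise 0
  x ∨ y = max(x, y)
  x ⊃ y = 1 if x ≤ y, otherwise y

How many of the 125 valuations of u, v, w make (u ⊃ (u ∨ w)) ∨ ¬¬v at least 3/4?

value 1: 125 assignments (counts)
So 125 of the 125 assignments meet the threshold.

125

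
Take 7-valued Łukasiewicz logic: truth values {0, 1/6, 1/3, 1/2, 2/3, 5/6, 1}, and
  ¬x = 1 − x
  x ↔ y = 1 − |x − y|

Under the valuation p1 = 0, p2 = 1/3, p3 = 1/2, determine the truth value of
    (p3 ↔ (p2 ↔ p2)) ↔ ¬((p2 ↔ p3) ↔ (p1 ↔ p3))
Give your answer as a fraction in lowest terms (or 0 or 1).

p2 ↔ p2 = 1/3 ↔ 1/3 = 1
p3 ↔ (p2 ↔ p2) = 1/2 ↔ 1 = 1/2
p2 ↔ p3 = 1/3 ↔ 1/2 = 5/6
p1 ↔ p3 = 0 ↔ 1/2 = 1/2
(p2 ↔ p3) ↔ (p1 ↔ p3) = 5/6 ↔ 1/2 = 2/3
¬((p2 ↔ p3) ↔ (p1 ↔ p3)) = ¬2/3 = 1/3
(p3 ↔ (p2 ↔ p2)) ↔ ¬((p2 ↔ p3) ↔ (p1 ↔ p3)) = 1/2 ↔ 1/3 = 5/6

5/6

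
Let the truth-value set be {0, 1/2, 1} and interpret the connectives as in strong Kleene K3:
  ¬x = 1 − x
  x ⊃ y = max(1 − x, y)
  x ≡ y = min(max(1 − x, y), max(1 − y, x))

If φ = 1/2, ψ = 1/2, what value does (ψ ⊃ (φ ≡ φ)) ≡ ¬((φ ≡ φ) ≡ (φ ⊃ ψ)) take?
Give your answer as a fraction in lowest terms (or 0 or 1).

φ ≡ φ = 1/2 ≡ 1/2 = 1/2
ψ ⊃ (φ ≡ φ) = 1/2 ⊃ 1/2 = 1/2
φ ≡ φ = 1/2 ≡ 1/2 = 1/2
φ ⊃ ψ = 1/2 ⊃ 1/2 = 1/2
(φ ≡ φ) ≡ (φ ⊃ ψ) = 1/2 ≡ 1/2 = 1/2
¬((φ ≡ φ) ≡ (φ ⊃ ψ)) = ¬1/2 = 1/2
(ψ ⊃ (φ ≡ φ)) ≡ ¬((φ ≡ φ) ≡ (φ ⊃ ψ)) = 1/2 ≡ 1/2 = 1/2

1/2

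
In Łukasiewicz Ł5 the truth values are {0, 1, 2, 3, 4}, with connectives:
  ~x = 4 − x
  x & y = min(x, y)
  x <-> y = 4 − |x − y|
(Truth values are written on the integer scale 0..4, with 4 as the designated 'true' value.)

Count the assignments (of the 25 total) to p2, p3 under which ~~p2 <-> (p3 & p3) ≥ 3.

13

value 4: 5 assignments (counts)
value 3: 8 assignments (counts)
value 2: 6 assignments
value 1: 4 assignments
value 0: 2 assignments
So 13 of the 25 assignments meet the threshold.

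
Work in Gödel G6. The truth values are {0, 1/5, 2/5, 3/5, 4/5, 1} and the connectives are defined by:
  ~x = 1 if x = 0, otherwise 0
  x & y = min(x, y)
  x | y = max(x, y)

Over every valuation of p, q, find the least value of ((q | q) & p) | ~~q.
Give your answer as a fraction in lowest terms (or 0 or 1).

0

Take p = 0, q = 0:
q | q = 0 | 0 = 0
(q | q) & p = 0 & 0 = 0
~q = ~0 = 1
~~q = ~1 = 0
((q | q) & p) | ~~q = 0 | 0 = 0
No assignment yields a value below 0, so this is the minimum.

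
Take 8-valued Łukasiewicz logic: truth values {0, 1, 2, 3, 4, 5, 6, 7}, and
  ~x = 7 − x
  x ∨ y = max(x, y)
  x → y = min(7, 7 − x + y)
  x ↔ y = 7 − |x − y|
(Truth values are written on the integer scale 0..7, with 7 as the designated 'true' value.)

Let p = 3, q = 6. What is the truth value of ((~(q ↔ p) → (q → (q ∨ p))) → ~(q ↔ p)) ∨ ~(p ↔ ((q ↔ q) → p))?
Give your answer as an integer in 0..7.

q ↔ p = 6 ↔ 3 = 4
~(q ↔ p) = ~4 = 3
q ∨ p = 6 ∨ 3 = 6
q → (q ∨ p) = 6 → 6 = 7
~(q ↔ p) → (q → (q ∨ p)) = 3 → 7 = 7
q ↔ p = 6 ↔ 3 = 4
~(q ↔ p) = ~4 = 3
(~(q ↔ p) → (q → (q ∨ p))) → ~(q ↔ p) = 7 → 3 = 3
q ↔ q = 6 ↔ 6 = 7
(q ↔ q) → p = 7 → 3 = 3
p ↔ ((q ↔ q) → p) = 3 ↔ 3 = 7
~(p ↔ ((q ↔ q) → p)) = ~7 = 0
((~(q ↔ p) → (q → (q ∨ p))) → ~(q ↔ p)) ∨ ~(p ↔ ((q ↔ q) → p)) = 3 ∨ 0 = 3

3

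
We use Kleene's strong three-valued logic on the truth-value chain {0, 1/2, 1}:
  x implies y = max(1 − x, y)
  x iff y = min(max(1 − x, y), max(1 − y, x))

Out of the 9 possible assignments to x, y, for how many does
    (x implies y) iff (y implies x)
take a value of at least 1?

2

x = 0, y = 0 ↦ 1  ≥
x = 0, y = 1/2 ↦ 1/2  <
x = 0, y = 1 ↦ 0  <
x = 1/2, y = 0 ↦ 1/2  <
x = 1/2, y = 1/2 ↦ 1/2  <
x = 1/2, y = 1 ↦ 1/2  <
x = 1, y = 0 ↦ 0  <
x = 1, y = 1/2 ↦ 1/2  <
x = 1, y = 1 ↦ 1  ≥
So 2 of the 9 assignments meet the threshold.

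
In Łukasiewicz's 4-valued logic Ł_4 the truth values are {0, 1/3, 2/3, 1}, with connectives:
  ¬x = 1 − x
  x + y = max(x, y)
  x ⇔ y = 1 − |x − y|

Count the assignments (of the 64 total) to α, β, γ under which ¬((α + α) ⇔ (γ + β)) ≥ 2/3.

24

value 1: 8 assignments (counts)
value 2/3: 16 assignments (counts)
value 1/3: 24 assignments
value 0: 16 assignments
So 24 of the 64 assignments meet the threshold.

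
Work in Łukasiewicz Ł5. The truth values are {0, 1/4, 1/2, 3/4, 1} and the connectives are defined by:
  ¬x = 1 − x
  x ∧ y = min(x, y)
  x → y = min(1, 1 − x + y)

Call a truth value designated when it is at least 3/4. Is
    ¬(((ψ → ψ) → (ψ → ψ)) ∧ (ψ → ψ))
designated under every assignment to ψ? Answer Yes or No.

No

Counterexample: take ψ = 0.
ψ → ψ = 0 → 0 = 1
ψ → ψ = 0 → 0 = 1
(ψ → ψ) → (ψ → ψ) = 1 → 1 = 1
ψ → ψ = 0 → 0 = 1
((ψ → ψ) → (ψ → ψ)) ∧ (ψ → ψ) = 1 ∧ 1 = 1
¬(((ψ → ψ) → (ψ → ψ)) ∧ (ψ → ψ)) = ¬1 = 0
This gives 0, which is below 3/4.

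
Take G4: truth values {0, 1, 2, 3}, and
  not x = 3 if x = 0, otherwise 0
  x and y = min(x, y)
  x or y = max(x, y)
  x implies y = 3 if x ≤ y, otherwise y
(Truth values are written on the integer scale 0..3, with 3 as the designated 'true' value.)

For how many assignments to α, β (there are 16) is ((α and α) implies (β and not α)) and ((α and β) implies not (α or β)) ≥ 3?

α = 0, β = 0 ↦ 3  ≥
α = 0, β = 1 ↦ 3  ≥
α = 0, β = 2 ↦ 3  ≥
α = 0, β = 3 ↦ 3  ≥
α = 1, β = 0 ↦ 0  <
α = 1, β = 1 ↦ 0  <
α = 1, β = 2 ↦ 0  <
α = 1, β = 3 ↦ 0  <
α = 2, β = 0 ↦ 0  <
α = 2, β = 1 ↦ 0  <
α = 2, β = 2 ↦ 0  <
α = 2, β = 3 ↦ 0  <
α = 3, β = 0 ↦ 0  <
α = 3, β = 1 ↦ 0  <
α = 3, β = 2 ↦ 0  <
α = 3, β = 3 ↦ 0  <
So 4 of the 16 assignments meet the threshold.

4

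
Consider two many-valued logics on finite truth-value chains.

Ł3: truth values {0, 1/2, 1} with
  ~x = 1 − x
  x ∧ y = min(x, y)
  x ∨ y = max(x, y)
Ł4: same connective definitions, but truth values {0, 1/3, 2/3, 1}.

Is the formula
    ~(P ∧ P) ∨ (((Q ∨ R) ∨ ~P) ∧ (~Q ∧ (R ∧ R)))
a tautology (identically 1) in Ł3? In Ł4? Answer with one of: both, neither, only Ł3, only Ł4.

neither

In Ł3: at P = 1/2, Q = 0, R = 0 the value is 1/2 — not a tautology.
In Ł4: at P = 1/3, Q = 0, R = 0 the value is 2/3 — not a tautology.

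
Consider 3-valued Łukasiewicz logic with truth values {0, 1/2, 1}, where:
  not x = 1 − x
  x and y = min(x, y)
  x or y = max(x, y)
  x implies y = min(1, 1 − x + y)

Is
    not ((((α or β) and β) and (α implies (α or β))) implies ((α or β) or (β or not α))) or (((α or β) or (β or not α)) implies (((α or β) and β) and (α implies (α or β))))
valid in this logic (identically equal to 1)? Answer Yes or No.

Counterexample: take α = 0, β = 0.
α or β = 0 or 0 = 0
(α or β) and β = 0 and 0 = 0
α or β = 0 or 0 = 0
α implies (α or β) = 0 implies 0 = 1
((α or β) and β) and (α implies (α or β)) = 0 and 1 = 0
α or β = 0 or 0 = 0
not α = not 0 = 1
β or not α = 0 or 1 = 1
(α or β) or (β or not α) = 0 or 1 = 1
(((α or β) and β) and (α implies (α or β))) implies ((α or β) or (β or not α)) = 0 implies 1 = 1
not ((((α or β) and β) and (α implies (α or β))) implies ((α or β) or (β or not α))) = not 1 = 0
((α or β) or (β or not α)) implies (((α or β) and β) and (α implies (α or β))) = 1 implies 0 = 0
not ((((α or β) and β) and (α implies (α or β))) implies ((α or β) or (β or not α))) or (((α or β) or (β or not α)) implies (((α or β) and β) and (α implies (α or β)))) = 0 or 0 = 0
This gives 0 ≠ 1.

No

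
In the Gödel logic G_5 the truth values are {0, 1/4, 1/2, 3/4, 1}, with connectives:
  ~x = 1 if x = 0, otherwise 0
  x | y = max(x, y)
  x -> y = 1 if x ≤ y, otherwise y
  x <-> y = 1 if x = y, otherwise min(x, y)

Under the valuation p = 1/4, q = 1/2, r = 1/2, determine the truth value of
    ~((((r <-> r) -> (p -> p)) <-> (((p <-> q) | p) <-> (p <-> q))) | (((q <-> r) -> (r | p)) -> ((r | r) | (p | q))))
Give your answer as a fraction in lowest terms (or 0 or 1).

r <-> r = 1/2 <-> 1/2 = 1
p -> p = 1/4 -> 1/4 = 1
(r <-> r) -> (p -> p) = 1 -> 1 = 1
p <-> q = 1/4 <-> 1/2 = 1/4
(p <-> q) | p = 1/4 | 1/4 = 1/4
p <-> q = 1/4 <-> 1/2 = 1/4
((p <-> q) | p) <-> (p <-> q) = 1/4 <-> 1/4 = 1
((r <-> r) -> (p -> p)) <-> (((p <-> q) | p) <-> (p <-> q)) = 1 <-> 1 = 1
q <-> r = 1/2 <-> 1/2 = 1
r | p = 1/2 | 1/4 = 1/2
(q <-> r) -> (r | p) = 1 -> 1/2 = 1/2
r | r = 1/2 | 1/2 = 1/2
p | q = 1/4 | 1/2 = 1/2
(r | r) | (p | q) = 1/2 | 1/2 = 1/2
((q <-> r) -> (r | p)) -> ((r | r) | (p | q)) = 1/2 -> 1/2 = 1
(((r <-> r) -> (p -> p)) <-> (((p <-> q) | p) <-> (p <-> q))) | (((q <-> r) -> (r | p)) -> ((r | r) | (p | q))) = 1 | 1 = 1
~((((r <-> r) -> (p -> p)) <-> (((p <-> q) | p) <-> (p <-> q))) | (((q <-> r) -> (r | p)) -> ((r | r) | (p | q)))) = ~1 = 0

0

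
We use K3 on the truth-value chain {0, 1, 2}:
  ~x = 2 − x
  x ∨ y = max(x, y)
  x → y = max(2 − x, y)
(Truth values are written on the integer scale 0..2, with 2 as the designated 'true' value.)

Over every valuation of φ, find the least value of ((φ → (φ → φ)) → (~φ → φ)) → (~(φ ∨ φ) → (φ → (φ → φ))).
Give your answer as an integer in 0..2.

1

Take φ = 1:
φ → φ = 1 → 1 = 1
φ → (φ → φ) = 1 → 1 = 1
~φ = ~1 = 1
~φ → φ = 1 → 1 = 1
(φ → (φ → φ)) → (~φ → φ) = 1 → 1 = 1
φ ∨ φ = 1 ∨ 1 = 1
~(φ ∨ φ) = ~1 = 1
φ → φ = 1 → 1 = 1
φ → (φ → φ) = 1 → 1 = 1
~(φ ∨ φ) → (φ → (φ → φ)) = 1 → 1 = 1
((φ → (φ → φ)) → (~φ → φ)) → (~(φ ∨ φ) → (φ → (φ → φ))) = 1 → 1 = 1
No assignment yields a value below 1, so this is the minimum.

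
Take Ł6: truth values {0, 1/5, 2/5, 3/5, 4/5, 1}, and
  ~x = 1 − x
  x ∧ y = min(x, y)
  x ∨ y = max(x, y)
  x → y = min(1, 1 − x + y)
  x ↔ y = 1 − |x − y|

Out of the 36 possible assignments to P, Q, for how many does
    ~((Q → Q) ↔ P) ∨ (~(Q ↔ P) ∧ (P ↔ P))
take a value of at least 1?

value 1: 7 assignments (counts)
value 4/5: 8 assignments
value 3/5: 9 assignments
value 2/5: 7 assignments
value 1/5: 4 assignments
value 0: 1 assignment
So 7 of the 36 assignments meet the threshold.

7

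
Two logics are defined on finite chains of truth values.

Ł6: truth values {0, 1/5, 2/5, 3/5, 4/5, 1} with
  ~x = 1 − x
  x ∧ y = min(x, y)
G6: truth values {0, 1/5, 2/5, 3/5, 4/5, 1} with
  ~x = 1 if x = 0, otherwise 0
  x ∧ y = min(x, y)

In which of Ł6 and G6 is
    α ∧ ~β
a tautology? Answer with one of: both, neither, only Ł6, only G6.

In Ł6: at α = 0, β = 0 the value is 0 — not a tautology.
In G6: at α = 0, β = 0 the value is 0 — not a tautology.

neither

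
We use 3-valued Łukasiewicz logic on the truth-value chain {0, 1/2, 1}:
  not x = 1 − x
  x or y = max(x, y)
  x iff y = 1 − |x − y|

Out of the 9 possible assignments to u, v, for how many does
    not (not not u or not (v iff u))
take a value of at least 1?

1

u = 0, v = 0 ↦ 1  ≥
u = 0, v = 1/2 ↦ 1/2  <
u = 0, v = 1 ↦ 0  <
u = 1/2, v = 0 ↦ 1/2  <
u = 1/2, v = 1/2 ↦ 1/2  <
u = 1/2, v = 1 ↦ 1/2  <
u = 1, v = 0 ↦ 0  <
u = 1, v = 1/2 ↦ 0  <
u = 1, v = 1 ↦ 0  <
So 1 of the 9 assignments meets the threshold.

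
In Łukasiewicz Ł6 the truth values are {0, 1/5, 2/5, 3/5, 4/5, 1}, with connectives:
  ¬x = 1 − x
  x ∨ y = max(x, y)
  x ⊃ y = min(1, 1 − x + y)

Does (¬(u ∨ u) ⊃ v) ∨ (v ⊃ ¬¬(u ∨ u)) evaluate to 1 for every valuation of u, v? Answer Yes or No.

No

Counterexample: take u = 0, v = 1/5.
u ∨ u = 0 ∨ 0 = 0
¬(u ∨ u) = ¬0 = 1
¬(u ∨ u) ⊃ v = 1 ⊃ 1/5 = 1/5
u ∨ u = 0 ∨ 0 = 0
¬(u ∨ u) = ¬0 = 1
¬¬(u ∨ u) = ¬1 = 0
v ⊃ ¬¬(u ∨ u) = 1/5 ⊃ 0 = 4/5
(¬(u ∨ u) ⊃ v) ∨ (v ⊃ ¬¬(u ∨ u)) = 1/5 ∨ 4/5 = 4/5
This gives 4/5 ≠ 1.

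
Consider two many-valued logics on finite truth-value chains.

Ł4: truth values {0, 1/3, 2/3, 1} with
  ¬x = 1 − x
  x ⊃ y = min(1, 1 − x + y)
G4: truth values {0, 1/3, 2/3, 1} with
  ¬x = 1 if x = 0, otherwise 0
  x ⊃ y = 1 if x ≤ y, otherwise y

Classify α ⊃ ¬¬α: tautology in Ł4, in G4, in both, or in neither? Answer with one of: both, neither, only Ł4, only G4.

In Ł4: every assignment gives 1 — tautology.
In G4: every assignment gives 1 — tautology.

both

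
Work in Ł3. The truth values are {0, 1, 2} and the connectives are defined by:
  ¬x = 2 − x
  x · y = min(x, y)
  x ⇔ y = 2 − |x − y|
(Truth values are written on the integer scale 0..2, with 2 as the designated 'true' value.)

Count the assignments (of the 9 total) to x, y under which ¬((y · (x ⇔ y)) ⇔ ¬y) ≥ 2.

x = 0, y = 0 ↦ 2  ≥
x = 0, y = 1 ↦ 0  <
x = 0, y = 2 ↦ 0  <
x = 1, y = 0 ↦ 2  ≥
x = 1, y = 1 ↦ 0  <
x = 1, y = 2 ↦ 1  <
x = 2, y = 0 ↦ 2  ≥
x = 2, y = 1 ↦ 0  <
x = 2, y = 2 ↦ 2  ≥
So 4 of the 9 assignments meet the threshold.

4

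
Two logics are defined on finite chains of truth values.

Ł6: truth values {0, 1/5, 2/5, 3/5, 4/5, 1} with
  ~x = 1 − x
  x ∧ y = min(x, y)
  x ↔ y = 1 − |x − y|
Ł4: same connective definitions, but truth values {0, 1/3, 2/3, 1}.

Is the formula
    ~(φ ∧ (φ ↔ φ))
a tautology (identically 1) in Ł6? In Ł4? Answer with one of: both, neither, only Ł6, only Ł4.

neither

In Ł6: at φ = 1/5 the value is 4/5 — not a tautology.
In Ł4: at φ = 1/3 the value is 2/3 — not a tautology.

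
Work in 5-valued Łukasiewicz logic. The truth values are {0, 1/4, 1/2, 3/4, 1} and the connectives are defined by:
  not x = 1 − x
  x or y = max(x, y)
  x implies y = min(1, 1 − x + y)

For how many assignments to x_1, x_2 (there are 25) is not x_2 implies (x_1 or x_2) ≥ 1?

18

value 1: 18 assignments (counts)
value 3/4: 2 assignments
value 1/2: 3 assignments
value 1/4: 1 assignment
value 0: 1 assignment
So 18 of the 25 assignments meet the threshold.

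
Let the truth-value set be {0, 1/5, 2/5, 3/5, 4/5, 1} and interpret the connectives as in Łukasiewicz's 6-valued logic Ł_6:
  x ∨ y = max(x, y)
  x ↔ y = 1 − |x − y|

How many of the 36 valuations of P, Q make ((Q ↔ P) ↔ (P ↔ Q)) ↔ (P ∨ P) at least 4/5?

value 1: 6 assignments (counts)
value 4/5: 6 assignments (counts)
value 3/5: 6 assignments
value 2/5: 6 assignments
value 1/5: 6 assignments
value 0: 6 assignments
So 12 of the 36 assignments meet the threshold.

12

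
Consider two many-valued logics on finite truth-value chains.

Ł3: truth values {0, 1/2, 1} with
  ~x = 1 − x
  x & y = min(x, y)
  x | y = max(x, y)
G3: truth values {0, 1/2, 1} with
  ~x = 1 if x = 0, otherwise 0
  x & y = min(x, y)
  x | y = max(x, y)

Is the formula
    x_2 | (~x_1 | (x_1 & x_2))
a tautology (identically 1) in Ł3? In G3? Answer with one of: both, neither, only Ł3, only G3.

neither

In Ł3: at x_1 = 1/2, x_2 = 0 the value is 1/2 — not a tautology.
In G3: at x_1 = 1/2, x_2 = 0 the value is 0 — not a tautology.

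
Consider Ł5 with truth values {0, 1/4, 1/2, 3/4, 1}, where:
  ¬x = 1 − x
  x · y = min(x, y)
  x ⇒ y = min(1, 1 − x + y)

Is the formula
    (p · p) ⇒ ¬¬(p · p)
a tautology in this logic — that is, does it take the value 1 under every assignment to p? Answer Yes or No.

p = 0 ↦ 1
p = 1/4 ↦ 1
p = 1/2 ↦ 1
p = 3/4 ↦ 1
p = 1 ↦ 1
Every assignment gives a value ≥ 1.

Yes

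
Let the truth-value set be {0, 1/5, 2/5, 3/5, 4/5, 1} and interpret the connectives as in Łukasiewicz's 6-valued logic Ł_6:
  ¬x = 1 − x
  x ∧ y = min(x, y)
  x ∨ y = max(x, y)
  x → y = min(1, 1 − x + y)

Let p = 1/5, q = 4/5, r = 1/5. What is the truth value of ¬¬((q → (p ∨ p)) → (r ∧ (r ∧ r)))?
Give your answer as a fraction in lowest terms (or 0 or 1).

4/5

p ∨ p = 1/5 ∨ 1/5 = 1/5
q → (p ∨ p) = 4/5 → 1/5 = 2/5
r ∧ r = 1/5 ∧ 1/5 = 1/5
r ∧ (r ∧ r) = 1/5 ∧ 1/5 = 1/5
(q → (p ∨ p)) → (r ∧ (r ∧ r)) = 2/5 → 1/5 = 4/5
¬((q → (p ∨ p)) → (r ∧ (r ∧ r))) = ¬4/5 = 1/5
¬¬((q → (p ∨ p)) → (r ∧ (r ∧ r))) = ¬1/5 = 4/5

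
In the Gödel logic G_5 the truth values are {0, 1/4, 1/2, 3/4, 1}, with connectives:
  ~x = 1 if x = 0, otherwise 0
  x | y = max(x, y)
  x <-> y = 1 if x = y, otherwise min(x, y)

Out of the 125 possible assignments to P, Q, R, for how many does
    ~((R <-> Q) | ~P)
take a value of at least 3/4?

value 1: 32 assignments (counts)
value 0: 93 assignments
So 32 of the 125 assignments meet the threshold.

32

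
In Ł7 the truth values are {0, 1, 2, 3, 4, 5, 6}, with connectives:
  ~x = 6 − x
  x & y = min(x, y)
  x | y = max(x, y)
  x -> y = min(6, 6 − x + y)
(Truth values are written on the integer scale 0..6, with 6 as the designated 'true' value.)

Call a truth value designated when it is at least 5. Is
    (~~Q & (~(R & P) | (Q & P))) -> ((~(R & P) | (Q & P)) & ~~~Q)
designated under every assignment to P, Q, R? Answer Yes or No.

Counterexample: take P = 0, Q = 4, R = 0.
~Q = ~4 = 2
~~Q = ~2 = 4
R & P = 0 & 0 = 0
~(R & P) = ~0 = 6
Q & P = 4 & 0 = 0
~(R & P) | (Q & P) = 6 | 0 = 6
~~Q & (~(R & P) | (Q & P)) = 4 & 6 = 4
R & P = 0 & 0 = 0
~(R & P) = ~0 = 6
Q & P = 4 & 0 = 0
~(R & P) | (Q & P) = 6 | 0 = 6
~Q = ~4 = 2
~~Q = ~2 = 4
~~~Q = ~4 = 2
(~(R & P) | (Q & P)) & ~~~Q = 6 & 2 = 2
(~~Q & (~(R & P) | (Q & P))) -> ((~(R & P) | (Q & P)) & ~~~Q) = 4 -> 2 = 4
This gives 4, which is below 5.

No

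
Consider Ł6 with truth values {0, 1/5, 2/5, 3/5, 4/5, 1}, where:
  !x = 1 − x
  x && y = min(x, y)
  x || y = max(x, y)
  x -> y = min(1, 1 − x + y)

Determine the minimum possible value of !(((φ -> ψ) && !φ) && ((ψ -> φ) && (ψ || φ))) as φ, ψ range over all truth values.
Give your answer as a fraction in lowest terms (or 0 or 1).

Take φ = 1/5, ψ = 3/5:
φ -> ψ = 1/5 -> 3/5 = 1
!φ = !1/5 = 4/5
(φ -> ψ) && !φ = 1 && 4/5 = 4/5
ψ -> φ = 3/5 -> 1/5 = 3/5
ψ || φ = 3/5 || 1/5 = 3/5
(ψ -> φ) && (ψ || φ) = 3/5 && 3/5 = 3/5
((φ -> ψ) && !φ) && ((ψ -> φ) && (ψ || φ)) = 4/5 && 3/5 = 3/5
!(((φ -> ψ) && !φ) && ((ψ -> φ) && (ψ || φ))) = !3/5 = 2/5
No assignment yields a value below 2/5, so this is the minimum.

2/5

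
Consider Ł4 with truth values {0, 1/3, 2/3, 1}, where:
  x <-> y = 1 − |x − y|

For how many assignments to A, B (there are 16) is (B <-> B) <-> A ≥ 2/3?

A = 0, B = 0 ↦ 0  <
A = 0, B = 1/3 ↦ 0  <
A = 0, B = 2/3 ↦ 0  <
A = 0, B = 1 ↦ 0  <
A = 1/3, B = 0 ↦ 1/3  <
A = 1/3, B = 1/3 ↦ 1/3  <
A = 1/3, B = 2/3 ↦ 1/3  <
A = 1/3, B = 1 ↦ 1/3  <
A = 2/3, B = 0 ↦ 2/3  ≥
A = 2/3, B = 1/3 ↦ 2/3  ≥
A = 2/3, B = 2/3 ↦ 2/3  ≥
A = 2/3, B = 1 ↦ 2/3  ≥
A = 1, B = 0 ↦ 1  ≥
A = 1, B = 1/3 ↦ 1  ≥
A = 1, B = 2/3 ↦ 1  ≥
A = 1, B = 1 ↦ 1  ≥
So 8 of the 16 assignments meet the threshold.

8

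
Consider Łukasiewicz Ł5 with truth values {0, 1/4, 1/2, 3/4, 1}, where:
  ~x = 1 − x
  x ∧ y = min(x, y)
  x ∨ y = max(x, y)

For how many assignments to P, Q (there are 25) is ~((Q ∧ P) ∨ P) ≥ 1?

value 1: 5 assignments (counts)
value 3/4: 5 assignments
value 1/2: 5 assignments
value 1/4: 5 assignments
value 0: 5 assignments
So 5 of the 25 assignments meet the threshold.

5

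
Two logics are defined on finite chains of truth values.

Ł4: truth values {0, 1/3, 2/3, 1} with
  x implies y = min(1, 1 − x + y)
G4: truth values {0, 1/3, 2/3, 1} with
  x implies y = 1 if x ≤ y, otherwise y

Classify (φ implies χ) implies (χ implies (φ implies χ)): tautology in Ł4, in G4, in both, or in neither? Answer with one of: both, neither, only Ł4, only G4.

In Ł4: every assignment gives 1 — tautology.
In G4: every assignment gives 1 — tautology.

both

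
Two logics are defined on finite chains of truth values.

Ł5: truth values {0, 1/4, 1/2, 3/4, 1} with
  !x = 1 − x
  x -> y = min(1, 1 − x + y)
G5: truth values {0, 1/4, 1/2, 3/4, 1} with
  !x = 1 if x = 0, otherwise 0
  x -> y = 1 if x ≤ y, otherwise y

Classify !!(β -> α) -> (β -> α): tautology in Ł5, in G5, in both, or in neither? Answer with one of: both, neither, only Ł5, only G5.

only Ł5

In Ł5: every assignment gives 1 — tautology.
In G5: at α = 1/4, β = 1/2 the value is 1/4 — not a tautology.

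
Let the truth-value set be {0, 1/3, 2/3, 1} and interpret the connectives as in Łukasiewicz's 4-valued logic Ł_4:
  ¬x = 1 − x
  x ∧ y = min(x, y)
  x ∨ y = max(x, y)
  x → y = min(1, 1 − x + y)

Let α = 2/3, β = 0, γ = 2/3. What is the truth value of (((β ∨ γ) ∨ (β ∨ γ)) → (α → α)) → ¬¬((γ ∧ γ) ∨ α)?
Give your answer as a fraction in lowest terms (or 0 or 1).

β ∨ γ = 0 ∨ 2/3 = 2/3
β ∨ γ = 0 ∨ 2/3 = 2/3
(β ∨ γ) ∨ (β ∨ γ) = 2/3 ∨ 2/3 = 2/3
α → α = 2/3 → 2/3 = 1
((β ∨ γ) ∨ (β ∨ γ)) → (α → α) = 2/3 → 1 = 1
γ ∧ γ = 2/3 ∧ 2/3 = 2/3
(γ ∧ γ) ∨ α = 2/3 ∨ 2/3 = 2/3
¬((γ ∧ γ) ∨ α) = ¬2/3 = 1/3
¬¬((γ ∧ γ) ∨ α) = ¬1/3 = 2/3
(((β ∨ γ) ∨ (β ∨ γ)) → (α → α)) → ¬¬((γ ∧ γ) ∨ α) = 1 → 2/3 = 2/3

2/3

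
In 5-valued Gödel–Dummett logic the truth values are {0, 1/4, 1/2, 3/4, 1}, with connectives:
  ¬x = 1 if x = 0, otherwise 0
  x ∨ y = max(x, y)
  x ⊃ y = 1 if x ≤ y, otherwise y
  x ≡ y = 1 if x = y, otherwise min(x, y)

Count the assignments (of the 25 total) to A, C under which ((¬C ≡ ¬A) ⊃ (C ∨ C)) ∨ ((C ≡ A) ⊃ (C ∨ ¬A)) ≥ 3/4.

23

value 1: 22 assignments (counts)
value 3/4: 1 assignment (counts)
value 1/2: 1 assignment
value 1/4: 1 assignment
So 23 of the 25 assignments meet the threshold.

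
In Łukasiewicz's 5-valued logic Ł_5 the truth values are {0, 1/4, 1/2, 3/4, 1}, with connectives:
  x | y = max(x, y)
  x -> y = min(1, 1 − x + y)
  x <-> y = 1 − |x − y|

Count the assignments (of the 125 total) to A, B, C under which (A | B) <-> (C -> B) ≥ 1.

51

value 1: 51 assignments (counts)
value 3/4: 41 assignments
value 1/2: 22 assignments
value 1/4: 9 assignments
value 0: 2 assignments
So 51 of the 125 assignments meet the threshold.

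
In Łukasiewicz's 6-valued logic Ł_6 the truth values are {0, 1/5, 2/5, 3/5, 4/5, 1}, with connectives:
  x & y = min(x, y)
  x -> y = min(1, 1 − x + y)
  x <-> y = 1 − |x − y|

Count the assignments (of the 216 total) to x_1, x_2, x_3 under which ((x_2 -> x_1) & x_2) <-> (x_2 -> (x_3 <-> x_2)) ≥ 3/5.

84

value 1: 11 assignments (counts)
value 4/5: 31 assignments (counts)
value 3/5: 42 assignments (counts)
value 2/5: 51 assignments
value 1/5: 43 assignments
value 0: 38 assignments
So 84 of the 216 assignments meet the threshold.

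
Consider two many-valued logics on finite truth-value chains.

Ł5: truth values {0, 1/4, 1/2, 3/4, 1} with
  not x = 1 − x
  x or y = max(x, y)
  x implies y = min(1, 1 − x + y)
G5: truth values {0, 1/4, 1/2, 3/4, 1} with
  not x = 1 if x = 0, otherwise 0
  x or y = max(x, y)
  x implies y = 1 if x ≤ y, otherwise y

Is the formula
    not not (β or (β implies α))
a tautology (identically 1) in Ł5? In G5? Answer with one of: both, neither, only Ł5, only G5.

only G5

In Ł5: at α = 0, β = 1/4 the value is 3/4 — not a tautology.
In G5: every assignment gives 1 — tautology.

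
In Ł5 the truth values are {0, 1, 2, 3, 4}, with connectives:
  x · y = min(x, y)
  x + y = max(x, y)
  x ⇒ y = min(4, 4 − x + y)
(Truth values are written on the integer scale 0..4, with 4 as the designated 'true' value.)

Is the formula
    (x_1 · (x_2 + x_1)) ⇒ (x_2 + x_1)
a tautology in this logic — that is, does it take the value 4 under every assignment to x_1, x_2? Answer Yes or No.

Yes

At x_1 = 3, x_2 = 4, for instance:
x_2 + x_1 = 4 + 3 = 4
x_1 · (x_2 + x_1) = 3 · 4 = 3
(x_1 · (x_2 + x_1)) ⇒ (x_2 + x_1) = 3 ⇒ 4 = 4
and checking the remaining 24 assignments likewise gives ≥ 4 in every case.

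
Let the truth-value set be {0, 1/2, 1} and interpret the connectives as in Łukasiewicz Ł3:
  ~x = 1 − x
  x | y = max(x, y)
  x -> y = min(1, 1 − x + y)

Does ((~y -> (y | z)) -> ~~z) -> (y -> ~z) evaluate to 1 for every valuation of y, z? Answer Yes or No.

No

Counterexample: take y = 1/2, z = 1.
~y = ~1/2 = 1/2
y | z = 1/2 | 1 = 1
~y -> (y | z) = 1/2 -> 1 = 1
~z = ~1 = 0
~~z = ~0 = 1
(~y -> (y | z)) -> ~~z = 1 -> 1 = 1
~z = ~1 = 0
y -> ~z = 1/2 -> 0 = 1/2
((~y -> (y | z)) -> ~~z) -> (y -> ~z) = 1 -> 1/2 = 1/2
This gives 1/2 ≠ 1.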